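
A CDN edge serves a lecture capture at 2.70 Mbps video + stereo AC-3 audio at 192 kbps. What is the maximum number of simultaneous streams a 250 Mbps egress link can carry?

Audio: 192 kbps = 0.192 Mbps.
Per-viewer media rate: 2.892 Mbps.
250 Mbps = 250.0 Mbps; 250.0 / 2.892 = 86.45 → 86 viewers.

86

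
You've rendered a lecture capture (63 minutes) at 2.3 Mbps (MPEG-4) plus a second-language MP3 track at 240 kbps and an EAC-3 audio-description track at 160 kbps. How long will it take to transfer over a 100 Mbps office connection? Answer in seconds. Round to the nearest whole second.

63 min = 3780 s
Audio total: 240 + 160 = 400 kbps = 0.400 Mbps.
Total bitrate: 2.700 Mbps.
File: 2.700 Mbps × 3780 s = 10206.0 Mb.
At 100 Mbps: 10206.0 / 100 = 102.1 s ≈ 102 seconds.

102 seconds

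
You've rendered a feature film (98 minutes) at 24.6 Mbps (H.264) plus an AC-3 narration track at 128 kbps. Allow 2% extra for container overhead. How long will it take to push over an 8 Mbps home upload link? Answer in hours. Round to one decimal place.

5.1 hours

98 min = 5880 s
Audio: 128 kbps = 0.128 Mbps.
Total bitrate: 24.728 Mbps.
File: 24.728 Mbps × 5880 s = 145400.6 Mb.
With 2% container overhead: ×1.02. → 148308.7 Mb.
At 8 Mbps: 148308.7 / 8 = 18538.6 s ≈ 5.15 hours.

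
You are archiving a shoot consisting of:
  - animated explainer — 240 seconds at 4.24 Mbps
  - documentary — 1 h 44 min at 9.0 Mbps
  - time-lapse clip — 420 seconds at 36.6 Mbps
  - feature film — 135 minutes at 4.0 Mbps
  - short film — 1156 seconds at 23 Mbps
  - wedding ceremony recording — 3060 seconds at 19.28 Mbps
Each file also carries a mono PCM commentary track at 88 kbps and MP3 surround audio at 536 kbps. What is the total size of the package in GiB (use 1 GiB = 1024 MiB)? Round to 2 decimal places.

23.58 GiB

Audio total: 88 + 536 = 624 kbps = 0.624 Mbps.
animated explainer: 4.864 Mbps × 240 s = 1167.4 Mb
documentary: 9.624 Mbps × 6240 s = 60053.8 Mb
time-lapse clip: 37.224 Mbps × 420 s = 15634.1 Mb
feature film: 4.624 Mbps × 8100 s = 37454.4 Mb
short film: 23.624 Mbps × 1156 s = 27309.3 Mb
wedding ceremony recording: 19.904 Mbps × 3060 s = 60906.2 Mb
Total: 202525.2 Mb = 25315.6 MB.
= 23.58 GiB.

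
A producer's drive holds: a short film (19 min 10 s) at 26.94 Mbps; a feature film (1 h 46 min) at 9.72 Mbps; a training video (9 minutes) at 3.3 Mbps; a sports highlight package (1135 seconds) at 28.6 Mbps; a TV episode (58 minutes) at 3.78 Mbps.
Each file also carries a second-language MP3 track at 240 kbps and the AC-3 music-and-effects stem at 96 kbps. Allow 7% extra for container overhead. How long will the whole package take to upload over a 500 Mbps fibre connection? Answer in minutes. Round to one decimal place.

5.2 minutes

Audio total: 240 + 96 = 336 kbps = 0.336 Mbps.
short film: 27.276 Mbps × 1150 s × 1.07 = 33563.1 Mb
feature film: 10.056 Mbps × 6360 s × 1.07 = 68433.1 Mb
training video: 3.636 Mbps × 540 s × 1.07 = 2100.9 Mb
sports highlight package: 28.936 Mbps × 1135 s × 1.07 = 35141.3 Mb
TV episode: 4.116 Mbps × 3480 s × 1.07 = 15326.3 Mb
Total: 154564.8 Mb = 19320.6 MB.
At 500 Mbps: 154564.8 / 500 = 309 s ≈ 5.15 minutes.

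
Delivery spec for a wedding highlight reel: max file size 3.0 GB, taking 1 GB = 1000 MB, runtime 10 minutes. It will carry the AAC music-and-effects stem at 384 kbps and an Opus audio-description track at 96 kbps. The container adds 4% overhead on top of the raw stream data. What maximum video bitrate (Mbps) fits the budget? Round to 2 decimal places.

Budget: 3.0 GB = 24000.0 Mb.
Stream payload after overhead: 24000.0 / 1.04 = 23076.9 Mb.
10 min = 600 s
Total bitrate budget: 23076.9 Mb / 600 s = 38.462 Mbps.
Audio total: 384 + 96 = 480 kbps = 0.480 Mbps.
Video: 38.462 − 0.480 = 37.982 Mbps.

37.98 Mbps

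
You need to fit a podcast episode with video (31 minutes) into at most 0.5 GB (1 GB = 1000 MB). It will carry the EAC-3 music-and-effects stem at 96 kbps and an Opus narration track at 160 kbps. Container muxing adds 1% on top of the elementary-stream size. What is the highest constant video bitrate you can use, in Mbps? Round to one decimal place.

1.9 Mbps

Budget: 0.5 GB = 4000.0 Mb.
Stream payload after overhead: 4000.0 / 1.01 = 3960.4 Mb.
31 min = 1860 s
Total bitrate budget: 3960.4 Mb / 1860 s = 2.129 Mbps.
Audio total: 96 + 160 = 256 kbps = 0.256 Mbps.
Video: 2.129 − 0.256 = 1.873 Mbps.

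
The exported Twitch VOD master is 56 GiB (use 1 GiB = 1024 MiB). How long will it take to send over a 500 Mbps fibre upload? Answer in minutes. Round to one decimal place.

File: 56 GiB = 481036.3 Mb.
At 500 Mbps: 481036.3 / 500 = 962.1 s ≈ 16 minutes.

16.0 minutes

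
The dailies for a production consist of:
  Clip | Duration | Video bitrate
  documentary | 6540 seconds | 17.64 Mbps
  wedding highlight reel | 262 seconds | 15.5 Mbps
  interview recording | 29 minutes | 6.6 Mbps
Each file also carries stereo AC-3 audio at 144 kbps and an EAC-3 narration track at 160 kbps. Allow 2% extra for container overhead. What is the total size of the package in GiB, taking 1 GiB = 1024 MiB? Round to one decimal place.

15.9 GiB

Audio total: 144 + 160 = 304 kbps = 0.304 Mbps.
documentary: 17.944 Mbps × 6540 s × 1.02 = 119700.8 Mb
wedding highlight reel: 15.804 Mbps × 262 s × 1.02 = 4223.5 Mb
interview recording: 6.904 Mbps × 1740 s × 1.02 = 12253.2 Mb
Total: 136177.5 Mb = 17022.2 MB.
= 15.85 GiB.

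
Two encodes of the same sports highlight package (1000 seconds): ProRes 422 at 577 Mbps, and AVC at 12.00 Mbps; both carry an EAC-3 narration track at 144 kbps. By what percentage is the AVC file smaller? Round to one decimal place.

Audio: 144 kbps = 0.144 Mbps.
ProRes 422: 577.144 Mbps × 1000 s = 577144.0 Mb = 67.188 GiB.
AVC: 12.144 Mbps × 1000 s = 12144.0 Mb = 1.414 GiB.
Reduction: (1 − 1.414/67.188) × 100 = 97.90%.

97.9%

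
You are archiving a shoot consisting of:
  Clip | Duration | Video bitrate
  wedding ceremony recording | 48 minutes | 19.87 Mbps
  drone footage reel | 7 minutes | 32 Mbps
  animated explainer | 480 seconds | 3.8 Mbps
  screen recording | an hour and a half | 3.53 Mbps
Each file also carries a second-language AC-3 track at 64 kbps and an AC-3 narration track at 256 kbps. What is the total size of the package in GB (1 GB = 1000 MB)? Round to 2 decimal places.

11.81 GB

Audio total: 64 + 256 = 320 kbps = 0.320 Mbps.
wedding ceremony recording: 20.190 Mbps × 2880 s = 58147.2 Mb
drone footage reel: 32.320 Mbps × 420 s = 13574.4 Mb
animated explainer: 4.120 Mbps × 480 s = 1977.6 Mb
screen recording: 3.850 Mbps × 5400 s = 20790.0 Mb
Total: 94489.2 Mb = 11811.1 MB.
= 11.81 GB.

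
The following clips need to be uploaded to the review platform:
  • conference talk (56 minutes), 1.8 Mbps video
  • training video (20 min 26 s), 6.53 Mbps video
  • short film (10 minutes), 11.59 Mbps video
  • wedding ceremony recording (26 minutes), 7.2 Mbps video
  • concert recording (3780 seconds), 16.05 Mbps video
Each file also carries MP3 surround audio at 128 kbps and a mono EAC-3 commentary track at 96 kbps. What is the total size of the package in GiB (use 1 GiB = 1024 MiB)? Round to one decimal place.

Audio total: 128 + 96 = 224 kbps = 0.224 Mbps.
conference talk: 2.024 Mbps × 3360 s = 6800.6 Mb
training video: 6.754 Mbps × 1226 s = 8280.4 Mb
short film: 11.814 Mbps × 600 s = 7088.4 Mb
wedding ceremony recording: 7.424 Mbps × 1560 s = 11581.4 Mb
concert recording: 16.274 Mbps × 3780 s = 61515.7 Mb
Total: 95266.6 Mb = 11908.3 MB.
= 11.09 GiB.

11.1 GiB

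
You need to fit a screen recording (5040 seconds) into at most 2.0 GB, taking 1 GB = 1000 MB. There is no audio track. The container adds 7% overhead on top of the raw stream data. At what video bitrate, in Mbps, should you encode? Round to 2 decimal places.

Budget: 2.0 GB = 16000.0 Mb.
Stream payload after overhead: 16000.0 / 1.07 = 14953.3 Mb.
Total bitrate budget: 14953.3 Mb / 5040 s = 2.967 Mbps.

2.97 Mbps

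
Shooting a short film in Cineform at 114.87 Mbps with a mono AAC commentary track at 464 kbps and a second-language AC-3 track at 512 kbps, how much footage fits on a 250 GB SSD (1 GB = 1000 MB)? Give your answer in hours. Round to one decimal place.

4.8 hours

Audio total: 464 + 512 = 976 kbps = 0.976 Mbps.
Total bitrate: 114.87 + 0.976 = 115.846 Mbps.
Capacity: 250 GB = 2,000,000 Mb.
Recording time: 2,000,000 / 115.846 = 17,264 s ≈ 4.80 hours.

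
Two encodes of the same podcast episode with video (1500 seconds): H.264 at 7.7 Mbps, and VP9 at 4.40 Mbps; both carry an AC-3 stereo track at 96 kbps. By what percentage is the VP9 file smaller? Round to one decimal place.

Audio: 96 kbps = 0.096 Mbps.
H.264: 7.796 Mbps × 1500 s = 11694.0 Mb = 1.462 GB.
VP9: 4.496 Mbps × 1500 s = 6744.0 Mb = 0.843 GB.
Reduction: (1 − 0.843/1.462) × 100 = 42.33%.

42.3%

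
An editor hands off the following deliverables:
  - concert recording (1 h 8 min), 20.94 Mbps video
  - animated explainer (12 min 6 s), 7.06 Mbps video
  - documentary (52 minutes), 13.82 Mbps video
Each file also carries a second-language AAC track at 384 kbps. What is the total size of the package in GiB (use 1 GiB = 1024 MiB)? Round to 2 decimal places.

Audio: 384 kbps = 0.384 Mbps.
concert recording: 21.324 Mbps × 4080 s = 87001.9 Mb
animated explainer: 7.444 Mbps × 726 s = 5404.3 Mb
documentary: 14.204 Mbps × 3120 s = 44316.5 Mb
Total: 136722.7 Mb = 17090.3 MB.
= 15.92 GiB.

15.92 GiB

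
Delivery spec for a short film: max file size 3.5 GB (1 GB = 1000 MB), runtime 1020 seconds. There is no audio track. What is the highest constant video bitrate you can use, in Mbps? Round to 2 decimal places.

Budget: 3.5 GB = 28000.0 Mb.
Total bitrate budget: 28000.0 Mb / 1020 s = 27.451 Mbps.

27.45 Mbps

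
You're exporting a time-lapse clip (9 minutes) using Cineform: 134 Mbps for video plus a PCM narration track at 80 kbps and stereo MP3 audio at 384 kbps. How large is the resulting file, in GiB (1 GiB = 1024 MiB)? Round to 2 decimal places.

9 min = 540 s
Audio total: 80 + 384 = 464 kbps = 0.464 Mbps.
Total bitrate: 134 + 0.464 = 134.464 Mbps.
Stream data: 134.464 Mbps × 540 s = 72610.6 Mb.
72,611 Mb = 9,076,320,000 bytes ÷ 1,073,741,824 = 8.453 GiB.

8.45 GiB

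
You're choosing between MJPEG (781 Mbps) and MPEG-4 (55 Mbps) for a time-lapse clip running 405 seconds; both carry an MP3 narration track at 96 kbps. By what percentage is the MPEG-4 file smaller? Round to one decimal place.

92.9%

Audio: 96 kbps = 0.096 Mbps.
MJPEG: 781.096 Mbps × 405 s = 316343.9 Mb = 36.827 GiB.
MPEG-4: 55.096 Mbps × 405 s = 22313.9 Mb = 2.598 GiB.
Reduction: (1 − 2.598/36.827) × 100 = 92.95%.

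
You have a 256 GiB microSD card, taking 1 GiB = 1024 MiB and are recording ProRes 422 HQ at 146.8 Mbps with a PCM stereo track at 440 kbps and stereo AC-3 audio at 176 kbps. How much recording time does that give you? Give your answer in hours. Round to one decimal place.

Audio total: 440 + 176 = 616 kbps = 0.616 Mbps.
Total bitrate: 146.8 + 0.616 = 147.416 Mbps.
Capacity: 256 GiB = 2,199,023 Mb.
Recording time: 2,199,023 / 147.416 = 14,917 s ≈ 4.14 hours.

4.1 hours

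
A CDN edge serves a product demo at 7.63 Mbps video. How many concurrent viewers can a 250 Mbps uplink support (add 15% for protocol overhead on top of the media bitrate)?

On the wire with 15% overhead: 8.774 Mbps.
250 Mbps = 250.0 Mbps; 250.0 / 8.774 = 28.49 → 28 viewers.

28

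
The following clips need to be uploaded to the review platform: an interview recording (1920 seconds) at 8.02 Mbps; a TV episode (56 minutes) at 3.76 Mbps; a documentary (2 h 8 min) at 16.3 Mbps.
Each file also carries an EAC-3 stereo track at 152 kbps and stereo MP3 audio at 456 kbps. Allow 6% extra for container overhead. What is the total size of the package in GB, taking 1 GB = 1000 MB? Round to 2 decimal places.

Audio total: 152 + 456 = 608 kbps = 0.608 Mbps.
interview recording: 8.628 Mbps × 1920 s × 1.06 = 17559.7 Mb
TV episode: 4.368 Mbps × 3360 s × 1.06 = 15557.1 Mb
documentary: 16.908 Mbps × 7680 s × 1.06 = 137644.6 Mb
Total: 170761.4 Mb = 21345.2 MB.
= 21.35 GB.

21.35 GB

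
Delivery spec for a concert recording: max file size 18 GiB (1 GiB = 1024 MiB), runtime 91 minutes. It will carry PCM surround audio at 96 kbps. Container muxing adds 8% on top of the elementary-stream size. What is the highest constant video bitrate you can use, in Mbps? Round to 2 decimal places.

26.12 Mbps

Budget: 18 GiB = 154618.8 Mb.
Stream payload after overhead: 154618.8 / 1.08 = 143165.6 Mb.
91 min = 5460 s
Total bitrate budget: 143165.6 Mb / 5460 s = 26.221 Mbps.
Audio: 96 kbps = 0.096 Mbps.
Video: 26.221 − 0.096 = 26.125 Mbps.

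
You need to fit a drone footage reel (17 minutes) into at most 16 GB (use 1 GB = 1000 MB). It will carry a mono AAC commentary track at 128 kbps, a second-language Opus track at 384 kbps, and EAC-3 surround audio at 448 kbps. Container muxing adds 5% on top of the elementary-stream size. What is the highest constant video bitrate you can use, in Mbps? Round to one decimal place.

Budget: 16 GB = 128000.0 Mb.
Stream payload after overhead: 128000.0 / 1.05 = 121904.8 Mb.
17 min = 1020 s
Total bitrate budget: 121904.8 Mb / 1020 s = 119.514 Mbps.
Audio total: 128 + 384 + 448 = 960 kbps = 0.960 Mbps.
Video: 119.514 − 0.960 = 118.554 Mbps.

118.6 Mbps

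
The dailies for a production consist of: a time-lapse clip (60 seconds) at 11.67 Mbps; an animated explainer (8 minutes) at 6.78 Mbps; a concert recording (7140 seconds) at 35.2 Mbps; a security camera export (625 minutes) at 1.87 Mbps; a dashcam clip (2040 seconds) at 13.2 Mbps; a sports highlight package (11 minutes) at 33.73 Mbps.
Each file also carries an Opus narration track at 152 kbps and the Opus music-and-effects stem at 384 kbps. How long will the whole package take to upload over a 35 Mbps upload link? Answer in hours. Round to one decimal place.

Audio total: 152 + 384 = 536 kbps = 0.536 Mbps.
time-lapse clip: 12.206 Mbps × 60 s = 732.4 Mb
animated explainer: 7.316 Mbps × 480 s = 3511.7 Mb
concert recording: 35.736 Mbps × 7140 s = 255155.0 Mb
security camera export: 2.406 Mbps × 37500 s = 90225.0 Mb
dashcam clip: 13.736 Mbps × 2040 s = 28021.4 Mb
sports highlight package: 34.266 Mbps × 660 s = 22615.6 Mb
Total: 400261.1 Mb = 50032.6 MB.
At 35 Mbps: 400261.1 / 35 = 11436 s ≈ 3.18 hours.

3.2 hours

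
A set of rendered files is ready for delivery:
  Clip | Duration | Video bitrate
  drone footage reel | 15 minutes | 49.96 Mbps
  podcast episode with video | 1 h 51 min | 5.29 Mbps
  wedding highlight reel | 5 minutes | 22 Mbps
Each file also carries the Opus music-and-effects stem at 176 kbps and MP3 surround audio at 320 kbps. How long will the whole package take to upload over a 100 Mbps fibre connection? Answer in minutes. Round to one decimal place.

Audio total: 176 + 320 = 496 kbps = 0.496 Mbps.
drone footage reel: 50.456 Mbps × 900 s = 45410.4 Mb
podcast episode with video: 5.786 Mbps × 6660 s = 38534.8 Mb
wedding highlight reel: 22.496 Mbps × 300 s = 6748.8 Mb
Total: 90694.0 Mb = 11336.7 MB.
At 100 Mbps: 90694.0 / 100 = 907 s ≈ 15.1 minutes.

15.1 minutes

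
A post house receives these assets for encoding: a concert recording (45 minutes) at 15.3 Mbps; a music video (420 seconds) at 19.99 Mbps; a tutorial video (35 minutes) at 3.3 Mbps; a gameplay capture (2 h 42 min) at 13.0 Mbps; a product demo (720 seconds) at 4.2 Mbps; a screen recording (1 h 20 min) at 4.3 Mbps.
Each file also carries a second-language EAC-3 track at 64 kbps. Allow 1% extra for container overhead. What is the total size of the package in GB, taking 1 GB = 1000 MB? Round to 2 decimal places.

26.26 GB

Audio: 64 kbps = 0.064 Mbps.
concert recording: 15.364 Mbps × 2700 s × 1.01 = 41897.6 Mb
music video: 20.054 Mbps × 420 s × 1.01 = 8506.9 Mb
tutorial video: 3.364 Mbps × 2100 s × 1.01 = 7135.0 Mb
gameplay capture: 13.064 Mbps × 9720 s × 1.01 = 128251.9 Mb
product demo: 4.264 Mbps × 720 s × 1.01 = 3100.8 Mb
screen recording: 4.364 Mbps × 4800 s × 1.01 = 21156.7 Mb
Total: 210048.9 Mb = 26256.1 MB.
= 26.26 GB.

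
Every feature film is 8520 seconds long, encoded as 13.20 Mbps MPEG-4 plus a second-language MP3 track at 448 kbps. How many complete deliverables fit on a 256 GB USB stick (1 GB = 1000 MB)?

17

Audio: 448 kbps = 0.448 Mbps.
Total bitrate: 13.648 Mbps.
Per item: 13.648 Mbps × 8520 s = 116,281 Mb = 14,535 MB.
Capacity: 256 GB = 2,048,000 Mb; 17.61 items → 17 complete.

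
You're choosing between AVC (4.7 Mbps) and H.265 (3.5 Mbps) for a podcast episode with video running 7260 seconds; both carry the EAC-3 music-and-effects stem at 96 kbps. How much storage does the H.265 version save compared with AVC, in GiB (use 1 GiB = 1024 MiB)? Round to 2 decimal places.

Audio: 96 kbps = 0.096 Mbps.
AVC: 4.796 Mbps × 7260 s = 34819.0 Mb = 4.053 GiB.
H.265: 3.596 Mbps × 7260 s = 26107.0 Mb = 3.039 GiB.
Saving: 4.053 − 3.039 = 1.014 GiB.

1.01 GiB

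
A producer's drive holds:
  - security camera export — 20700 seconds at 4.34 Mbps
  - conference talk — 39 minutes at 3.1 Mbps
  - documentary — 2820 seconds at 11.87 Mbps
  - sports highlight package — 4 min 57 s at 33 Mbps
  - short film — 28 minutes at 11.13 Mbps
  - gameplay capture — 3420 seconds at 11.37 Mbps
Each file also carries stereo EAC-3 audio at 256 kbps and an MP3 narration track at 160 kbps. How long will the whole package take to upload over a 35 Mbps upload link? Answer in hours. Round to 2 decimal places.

1.67 hours

Audio total: 256 + 160 = 416 kbps = 0.416 Mbps.
security camera export: 4.756 Mbps × 20700 s = 98449.2 Mb
conference talk: 3.516 Mbps × 2340 s = 8227.4 Mb
documentary: 12.286 Mbps × 2820 s = 34646.5 Mb
sports highlight package: 33.416 Mbps × 297 s = 9924.6 Mb
short film: 11.546 Mbps × 1680 s = 19397.3 Mb
gameplay capture: 11.786 Mbps × 3420 s = 40308.1 Mb
Total: 210953.1 Mb = 26369.1 MB.
At 35 Mbps: 210953.1 / 35 = 6027 s ≈ 1.67 hours.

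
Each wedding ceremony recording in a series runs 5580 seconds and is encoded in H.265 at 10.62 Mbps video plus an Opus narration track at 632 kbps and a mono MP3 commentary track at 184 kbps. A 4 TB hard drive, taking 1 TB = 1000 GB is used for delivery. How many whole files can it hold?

501

Audio total: 632 + 184 = 816 kbps = 0.816 Mbps.
Total bitrate: 11.436 Mbps.
Per item: 11.436 Mbps × 5580 s = 63,813 Mb = 7,977 MB.
Capacity: 4 TB = 32,000,000 Mb; 501.47 items → 501 complete.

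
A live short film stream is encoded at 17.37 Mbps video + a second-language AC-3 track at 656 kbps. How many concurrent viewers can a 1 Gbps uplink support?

Audio: 656 kbps = 0.656 Mbps.
Per-viewer media rate: 18.026 Mbps.
1 Gbps = 1,000 Mbps; 1,000 / 18.026 = 55.48 → 55 viewers.

55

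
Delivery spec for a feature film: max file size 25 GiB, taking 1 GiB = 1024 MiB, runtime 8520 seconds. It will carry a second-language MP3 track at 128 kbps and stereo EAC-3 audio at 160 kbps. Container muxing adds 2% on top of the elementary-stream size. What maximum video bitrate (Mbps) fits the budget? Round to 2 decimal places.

Budget: 25 GiB = 214748.4 Mb.
Stream payload after overhead: 214748.4 / 1.02 = 210537.6 Mb.
Total bitrate budget: 210537.6 Mb / 8520 s = 24.711 Mbps.
Audio total: 128 + 160 = 288 kbps = 0.288 Mbps.
Video: 24.711 − 0.288 = 24.423 Mbps.

24.42 Mbps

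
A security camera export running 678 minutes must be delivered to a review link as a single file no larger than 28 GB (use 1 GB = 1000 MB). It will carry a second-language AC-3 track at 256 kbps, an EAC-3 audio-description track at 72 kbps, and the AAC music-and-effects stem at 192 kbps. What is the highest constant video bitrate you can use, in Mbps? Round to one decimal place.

Budget: 28 GB = 224000.0 Mb.
678 min = 40680 s
Total bitrate budget: 224000.0 Mb / 40680 s = 5.506 Mbps.
Audio total: 256 + 72 + 192 = 520 kbps = 0.520 Mbps.
Video: 5.506 − 0.520 = 4.986 Mbps.

5.0 Mbps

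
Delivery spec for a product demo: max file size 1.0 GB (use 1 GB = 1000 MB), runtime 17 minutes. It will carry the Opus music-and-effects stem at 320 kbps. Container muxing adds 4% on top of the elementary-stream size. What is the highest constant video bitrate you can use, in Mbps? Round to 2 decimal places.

7.22 Mbps

Budget: 1.0 GB = 8000.0 Mb.
Stream payload after overhead: 8000.0 / 1.04 = 7692.3 Mb.
17 min = 1020 s
Total bitrate budget: 7692.3 Mb / 1020 s = 7.541 Mbps.
Audio: 320 kbps = 0.320 Mbps.
Video: 7.541 − 0.320 = 7.221 Mbps.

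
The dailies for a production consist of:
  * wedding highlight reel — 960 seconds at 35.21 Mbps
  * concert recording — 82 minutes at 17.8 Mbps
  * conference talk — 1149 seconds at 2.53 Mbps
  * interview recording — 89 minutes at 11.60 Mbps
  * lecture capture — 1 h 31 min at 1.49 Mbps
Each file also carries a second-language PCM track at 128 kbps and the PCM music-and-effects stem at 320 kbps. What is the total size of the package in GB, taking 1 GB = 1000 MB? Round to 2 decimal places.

Audio total: 128 + 320 = 448 kbps = 0.448 Mbps.
wedding highlight reel: 35.658 Mbps × 960 s = 34231.7 Mb
concert recording: 18.248 Mbps × 4920 s = 89780.2 Mb
conference talk: 2.978 Mbps × 1149 s = 3421.7 Mb
interview recording: 12.048 Mbps × 5340 s = 64336.3 Mb
lecture capture: 1.938 Mbps × 5460 s = 10581.5 Mb
Total: 202351.4 Mb = 25293.9 MB.
= 25.29 GB.

25.29 GB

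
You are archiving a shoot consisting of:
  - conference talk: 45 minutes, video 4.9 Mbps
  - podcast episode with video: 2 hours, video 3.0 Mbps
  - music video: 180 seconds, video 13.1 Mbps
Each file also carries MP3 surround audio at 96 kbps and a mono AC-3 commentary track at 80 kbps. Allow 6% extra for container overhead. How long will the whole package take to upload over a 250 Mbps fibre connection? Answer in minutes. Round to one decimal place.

2.8 minutes

Audio total: 96 + 80 = 176 kbps = 0.176 Mbps.
conference talk: 5.076 Mbps × 2700 s × 1.06 = 14527.5 Mb
podcast episode with video: 3.176 Mbps × 7200 s × 1.06 = 24239.2 Mb
music video: 13.276 Mbps × 180 s × 1.06 = 2533.1 Mb
Total: 41299.8 Mb = 5162.5 MB.
At 250 Mbps: 41299.8 / 250 = 165 s ≈ 2.75 minutes.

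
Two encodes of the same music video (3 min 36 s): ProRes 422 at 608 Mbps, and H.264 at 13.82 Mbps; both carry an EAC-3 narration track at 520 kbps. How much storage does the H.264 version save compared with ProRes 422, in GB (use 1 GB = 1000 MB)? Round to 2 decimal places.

16.04 GB

3 min 36 s = 216 s
Audio: 520 kbps = 0.520 Mbps.
ProRes 422: 608.520 Mbps × 216 s = 131440.3 Mb = 16.430 GB.
H.264: 14.340 Mbps × 216 s = 3097.4 Mb = 0.387 GB.
Saving: 16.430 − 0.387 = 16.043 GB.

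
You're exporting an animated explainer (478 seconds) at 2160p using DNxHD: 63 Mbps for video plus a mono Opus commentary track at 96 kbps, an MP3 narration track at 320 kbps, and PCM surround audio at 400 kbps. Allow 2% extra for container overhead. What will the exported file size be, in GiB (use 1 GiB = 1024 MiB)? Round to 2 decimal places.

3.62 GiB

Audio total: 96 + 320 + 400 = 816 kbps = 0.816 Mbps.
Total bitrate: 63 + 0.816 = 63.816 Mbps.
Stream data: 63.816 Mbps × 478 s = 30504.0 Mb.
With 2% container overhead: ×1.02.
31,114 Mb = 3,889,266,120 bytes ÷ 1,073,741,824 = 3.622 GiB.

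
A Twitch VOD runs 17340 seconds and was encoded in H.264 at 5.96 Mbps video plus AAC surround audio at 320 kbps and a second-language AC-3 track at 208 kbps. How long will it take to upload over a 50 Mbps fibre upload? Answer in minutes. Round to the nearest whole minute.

Audio total: 320 + 208 = 528 kbps = 0.528 Mbps.
Total bitrate: 6.488 Mbps.
File: 6.488 Mbps × 17340 s = 112501.9 Mb.
At 50 Mbps: 112501.9 / 50 = 2250.0 s ≈ 37.5 minutes.

38 minutes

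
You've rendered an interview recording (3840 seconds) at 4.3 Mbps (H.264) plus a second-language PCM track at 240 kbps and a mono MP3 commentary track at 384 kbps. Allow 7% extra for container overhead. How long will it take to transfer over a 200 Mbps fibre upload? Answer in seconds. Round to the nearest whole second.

101 seconds

Audio total: 240 + 384 = 624 kbps = 0.624 Mbps.
Total bitrate: 4.924 Mbps.
File: 4.924 Mbps × 3840 s = 18908.2 Mb.
With 7% container overhead: ×1.07. → 20231.7 Mb.
At 200 Mbps: 20231.7 / 200 = 101.2 s ≈ 101 seconds.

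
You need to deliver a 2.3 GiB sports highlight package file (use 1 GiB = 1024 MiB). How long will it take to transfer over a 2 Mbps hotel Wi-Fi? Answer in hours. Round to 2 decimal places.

File: 2.3 GiB = 19756.8 Mb.
At 2 Mbps: 19756.8 / 2 = 9878.4 s ≈ 2.74 hours.

2.74 hours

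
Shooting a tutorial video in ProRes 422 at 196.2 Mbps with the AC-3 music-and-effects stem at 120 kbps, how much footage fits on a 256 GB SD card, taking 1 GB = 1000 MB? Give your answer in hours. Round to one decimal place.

2.9 hours

Audio: 120 kbps = 0.120 Mbps.
Total bitrate: 196.2 + 0.120 = 196.320 Mbps.
Capacity: 256 GB = 2,048,000 Mb.
Recording time: 2,048,000 / 196.320 = 10,432 s ≈ 2.90 hours.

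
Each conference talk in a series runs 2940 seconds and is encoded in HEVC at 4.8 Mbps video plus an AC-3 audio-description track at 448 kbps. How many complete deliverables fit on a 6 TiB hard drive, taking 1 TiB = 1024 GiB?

3420

Audio: 448 kbps = 0.448 Mbps.
Total bitrate: 5.248 Mbps.
Per item: 5.248 Mbps × 2940 s = 15,429 Mb = 1,929 MB.
Capacity: 6 TiB = 52,776,558 Mb; 3420.58 items → 3420 complete.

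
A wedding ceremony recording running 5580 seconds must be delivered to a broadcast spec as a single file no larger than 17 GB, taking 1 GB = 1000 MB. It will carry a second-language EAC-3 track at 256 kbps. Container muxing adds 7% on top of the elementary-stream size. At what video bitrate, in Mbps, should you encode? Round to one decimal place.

22.5 Mbps

Budget: 17 GB = 136000.0 Mb.
Stream payload after overhead: 136000.0 / 1.07 = 127102.8 Mb.
Total bitrate budget: 127102.8 Mb / 5580 s = 22.778 Mbps.
Audio: 256 kbps = 0.256 Mbps.
Video: 22.778 − 0.256 = 22.522 Mbps.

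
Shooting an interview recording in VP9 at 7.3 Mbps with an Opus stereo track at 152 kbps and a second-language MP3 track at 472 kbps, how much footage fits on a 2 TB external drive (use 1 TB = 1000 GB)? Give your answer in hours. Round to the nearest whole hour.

561 hours

Audio total: 152 + 472 = 624 kbps = 0.624 Mbps.
Total bitrate: 7.3 + 0.624 = 7.924 Mbps.
Capacity: 2 TB = 16,000,000 Mb.
Recording time: 16,000,000 / 7.924 = 2,019,182 s ≈ 561 hours.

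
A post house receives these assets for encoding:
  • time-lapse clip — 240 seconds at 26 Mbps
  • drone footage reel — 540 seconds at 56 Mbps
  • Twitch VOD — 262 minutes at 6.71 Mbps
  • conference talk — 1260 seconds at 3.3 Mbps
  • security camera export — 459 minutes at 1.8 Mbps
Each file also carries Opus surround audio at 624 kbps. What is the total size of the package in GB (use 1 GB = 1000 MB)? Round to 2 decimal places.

Audio: 624 kbps = 0.624 Mbps.
time-lapse clip: 26.624 Mbps × 240 s = 6389.8 Mb
drone footage reel: 56.624 Mbps × 540 s = 30577.0 Mb
Twitch VOD: 7.334 Mbps × 15720 s = 115290.5 Mb
conference talk: 3.924 Mbps × 1260 s = 4944.2 Mb
security camera export: 2.424 Mbps × 27540 s = 66757.0 Mb
Total: 223958.4 Mb = 27994.8 MB.
= 27.99 GB.

27.99 GB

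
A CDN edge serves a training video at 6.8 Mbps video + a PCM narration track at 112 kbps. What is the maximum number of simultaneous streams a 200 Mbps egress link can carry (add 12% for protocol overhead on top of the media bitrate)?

25

Audio: 112 kbps = 0.112 Mbps.
Per-viewer media rate: 6.912 Mbps.
On the wire with 12% overhead: 7.741 Mbps.
200 Mbps = 200.0 Mbps; 200.0 / 7.741 = 25.83 → 25 viewers.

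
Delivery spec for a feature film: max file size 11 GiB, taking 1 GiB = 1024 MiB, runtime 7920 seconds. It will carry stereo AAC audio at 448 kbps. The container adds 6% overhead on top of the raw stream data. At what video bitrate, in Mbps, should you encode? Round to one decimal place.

Budget: 11 GiB = 94489.3 Mb.
Stream payload after overhead: 94489.3 / 1.06 = 89140.8 Mb.
Total bitrate budget: 89140.8 Mb / 7920 s = 11.255 Mbps.
Audio: 448 kbps = 0.448 Mbps.
Video: 11.255 − 0.448 = 10.807 Mbps.

10.8 Mbps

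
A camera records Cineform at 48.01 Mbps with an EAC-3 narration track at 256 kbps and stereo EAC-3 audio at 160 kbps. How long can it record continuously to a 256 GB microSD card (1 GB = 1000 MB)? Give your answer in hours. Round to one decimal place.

11.7 hours

Audio total: 256 + 160 = 416 kbps = 0.416 Mbps.
Total bitrate: 48.01 + 0.416 = 48.426 Mbps.
Capacity: 256 GB = 2,048,000 Mb.
Recording time: 2,048,000 / 48.426 = 42,291 s ≈ 11.7 hours.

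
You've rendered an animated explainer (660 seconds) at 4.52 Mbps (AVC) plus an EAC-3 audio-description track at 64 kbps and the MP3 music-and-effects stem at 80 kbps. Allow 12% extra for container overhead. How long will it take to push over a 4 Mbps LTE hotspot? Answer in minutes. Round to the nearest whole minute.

Audio total: 64 + 80 = 144 kbps = 0.144 Mbps.
Total bitrate: 4.664 Mbps.
File: 4.664 Mbps × 660 s = 3078.2 Mb.
With 12% container overhead: ×1.12. → 3447.6 Mb.
At 4 Mbps: 3447.6 / 4 = 861.9 s ≈ 14.4 minutes.

14 minutes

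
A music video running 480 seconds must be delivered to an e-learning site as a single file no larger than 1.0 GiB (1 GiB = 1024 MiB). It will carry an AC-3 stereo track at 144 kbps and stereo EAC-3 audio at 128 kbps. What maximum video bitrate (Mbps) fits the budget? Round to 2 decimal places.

Budget: 1.0 GiB = 8589.9 Mb.
Total bitrate budget: 8589.9 Mb / 480 s = 17.896 Mbps.
Audio total: 144 + 128 = 272 kbps = 0.272 Mbps.
Video: 17.896 − 0.272 = 17.624 Mbps.

17.62 Mbps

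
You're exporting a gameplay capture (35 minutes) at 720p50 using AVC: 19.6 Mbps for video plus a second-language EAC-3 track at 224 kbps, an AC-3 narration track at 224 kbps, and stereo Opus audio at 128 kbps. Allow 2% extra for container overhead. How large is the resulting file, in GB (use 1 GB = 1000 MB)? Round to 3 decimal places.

35 min = 2100 s
Audio total: 224 + 224 + 128 = 576 kbps = 0.576 Mbps.
Total bitrate: 19.6 + 0.576 = 20.176 Mbps.
Stream data: 20.176 Mbps × 2100 s = 42369.6 Mb.
With 2% container overhead: ×1.02.
43,217 Mb ÷ 8 = 5,402 MB → 5.402 GB.

5.402 GB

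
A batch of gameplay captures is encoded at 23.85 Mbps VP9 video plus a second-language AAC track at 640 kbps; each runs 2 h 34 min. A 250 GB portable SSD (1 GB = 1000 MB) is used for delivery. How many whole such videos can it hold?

2 h 34 min = 154 min = 9240 s
Audio: 640 kbps = 0.640 Mbps.
Total bitrate: 24.490 Mbps.
Per item: 24.490 Mbps × 9240 s = 226,288 Mb = 28,286 MB.
Capacity: 250 GB = 2,000,000 Mb; 8.84 items → 8 complete.

8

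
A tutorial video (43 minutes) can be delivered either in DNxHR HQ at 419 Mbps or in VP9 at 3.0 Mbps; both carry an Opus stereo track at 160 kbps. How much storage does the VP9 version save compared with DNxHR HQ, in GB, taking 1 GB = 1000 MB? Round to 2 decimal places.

43 min = 2580 s
Audio: 160 kbps = 0.160 Mbps.
DNxHR HQ: 419.160 Mbps × 2580 s = 1081432.8 Mb = 135.179 GB.
VP9: 3.160 Mbps × 2580 s = 8152.8 Mb = 1.019 GB.
Saving: 135.179 − 1.019 = 134.160 GB.

134.16 GB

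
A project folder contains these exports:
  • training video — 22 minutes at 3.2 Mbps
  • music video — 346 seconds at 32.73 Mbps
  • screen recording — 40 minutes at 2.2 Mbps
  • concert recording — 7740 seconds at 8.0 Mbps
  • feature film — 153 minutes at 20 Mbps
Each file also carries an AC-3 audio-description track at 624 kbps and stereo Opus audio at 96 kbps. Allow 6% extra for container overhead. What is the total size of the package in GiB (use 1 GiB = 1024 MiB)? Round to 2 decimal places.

34.73 GiB

Audio total: 624 + 96 = 720 kbps = 0.720 Mbps.
training video: 3.920 Mbps × 1320 s × 1.06 = 5484.9 Mb
music video: 33.450 Mbps × 346 s × 1.06 = 12268.1 Mb
screen recording: 2.920 Mbps × 2400 s × 1.06 = 7428.5 Mb
concert recording: 8.720 Mbps × 7740 s × 1.06 = 71542.4 Mb
feature film: 20.720 Mbps × 9180 s × 1.06 = 201622.2 Mb
Total: 298346.0 Mb = 37293.3 MB.
= 34.73 GiB.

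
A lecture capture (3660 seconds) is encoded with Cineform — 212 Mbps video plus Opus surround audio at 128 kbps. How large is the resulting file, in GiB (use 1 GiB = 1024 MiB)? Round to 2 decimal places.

90.38 GiB

Audio: 128 kbps = 0.128 Mbps.
Total bitrate: 212 + 0.128 = 212.128 Mbps.
Stream data: 212.128 Mbps × 3660 s = 776388.5 Mb.
776,388 Mb = 97,048,560,000 bytes ÷ 1,073,741,824 = 90.38 GiB.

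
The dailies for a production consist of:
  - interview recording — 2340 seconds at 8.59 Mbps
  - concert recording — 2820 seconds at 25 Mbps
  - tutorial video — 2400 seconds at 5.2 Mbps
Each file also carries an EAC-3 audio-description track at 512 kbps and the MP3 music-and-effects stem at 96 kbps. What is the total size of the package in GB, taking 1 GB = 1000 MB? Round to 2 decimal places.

13.46 GB

Audio total: 512 + 96 = 608 kbps = 0.608 Mbps.
interview recording: 9.198 Mbps × 2340 s = 21523.3 Mb
concert recording: 25.608 Mbps × 2820 s = 72214.6 Mb
tutorial video: 5.808 Mbps × 2400 s = 13939.2 Mb
Total: 107677.1 Mb = 13459.6 MB.
= 13.46 GB.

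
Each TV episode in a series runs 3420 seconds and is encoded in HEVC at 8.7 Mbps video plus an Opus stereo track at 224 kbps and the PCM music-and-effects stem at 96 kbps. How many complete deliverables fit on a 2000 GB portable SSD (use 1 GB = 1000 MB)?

Audio total: 224 + 96 = 320 kbps = 0.320 Mbps.
Total bitrate: 9.020 Mbps.
Per item: 9.020 Mbps × 3420 s = 30,848 Mb = 3,856 MB.
Capacity: 2000 GB = 16,000,000 Mb; 518.67 items → 518 complete.

518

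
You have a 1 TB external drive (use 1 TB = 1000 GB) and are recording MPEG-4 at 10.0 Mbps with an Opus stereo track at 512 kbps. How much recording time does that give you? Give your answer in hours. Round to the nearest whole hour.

211 hours

Audio: 512 kbps = 0.512 Mbps.
Total bitrate: 10.0 + 0.512 = 10.512 Mbps.
Capacity: 1 TB = 8,000,000 Mb.
Recording time: 8,000,000 / 10.512 = 761,035 s ≈ 211 hours.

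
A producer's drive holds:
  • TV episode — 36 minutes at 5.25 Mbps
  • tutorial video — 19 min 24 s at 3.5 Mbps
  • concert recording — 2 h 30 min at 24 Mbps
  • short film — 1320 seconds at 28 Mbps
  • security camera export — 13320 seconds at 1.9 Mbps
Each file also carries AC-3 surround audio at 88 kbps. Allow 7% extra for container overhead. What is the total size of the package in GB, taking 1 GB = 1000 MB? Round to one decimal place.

Audio: 88 kbps = 0.088 Mbps.
TV episode: 5.338 Mbps × 2160 s × 1.07 = 12337.2 Mb
tutorial video: 3.588 Mbps × 1164 s × 1.07 = 4468.8 Mb
concert recording: 24.088 Mbps × 9000 s × 1.07 = 231967.4 Mb
short film: 28.088 Mbps × 1320 s × 1.07 = 39671.5 Mb
security camera export: 1.988 Mbps × 13320 s × 1.07 = 28333.8 Mb
Total: 316778.7 Mb = 39597.3 MB.
= 39.60 GB.

39.6 GB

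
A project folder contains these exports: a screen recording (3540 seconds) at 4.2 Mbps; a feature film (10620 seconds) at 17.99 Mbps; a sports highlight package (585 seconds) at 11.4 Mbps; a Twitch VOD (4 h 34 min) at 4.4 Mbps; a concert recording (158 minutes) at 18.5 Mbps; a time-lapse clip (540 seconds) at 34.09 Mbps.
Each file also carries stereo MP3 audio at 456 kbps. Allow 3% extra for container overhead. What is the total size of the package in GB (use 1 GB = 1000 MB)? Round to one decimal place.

Audio: 456 kbps = 0.456 Mbps.
screen recording: 4.656 Mbps × 3540 s × 1.03 = 16976.7 Mb
feature film: 18.446 Mbps × 10620 s × 1.03 = 201773.4 Mb
sports highlight package: 11.856 Mbps × 585 s × 1.03 = 7143.8 Mb
Twitch VOD: 4.856 Mbps × 16440 s × 1.03 = 82227.6 Mb
concert recording: 18.956 Mbps × 9480 s × 1.03 = 185094.0 Mb
time-lapse clip: 34.546 Mbps × 540 s × 1.03 = 19214.5 Mb
Total: 512430.0 Mb = 64053.8 MB.
= 64.05 GB.

64.1 GB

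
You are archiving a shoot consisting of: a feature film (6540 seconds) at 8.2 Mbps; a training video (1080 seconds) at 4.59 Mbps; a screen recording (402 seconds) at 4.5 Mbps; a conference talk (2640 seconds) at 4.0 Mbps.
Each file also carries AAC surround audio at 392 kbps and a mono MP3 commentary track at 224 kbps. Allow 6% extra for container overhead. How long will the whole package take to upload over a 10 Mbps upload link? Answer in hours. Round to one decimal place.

Audio total: 392 + 224 = 616 kbps = 0.616 Mbps.
feature film: 8.816 Mbps × 6540 s × 1.06 = 61116.0 Mb
training video: 5.206 Mbps × 1080 s × 1.06 = 5959.8 Mb
screen recording: 5.116 Mbps × 402 s × 1.06 = 2180.0 Mb
conference talk: 4.616 Mbps × 2640 s × 1.06 = 12917.4 Mb
Total: 82173.3 Mb = 10271.7 MB.
At 10 Mbps: 82173.3 / 10 = 8217 s ≈ 2.28 hours.

2.3 hours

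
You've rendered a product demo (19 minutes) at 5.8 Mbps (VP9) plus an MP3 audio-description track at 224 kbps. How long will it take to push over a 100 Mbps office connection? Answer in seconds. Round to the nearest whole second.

69 seconds

19 min = 1140 s
Audio: 224 kbps = 0.224 Mbps.
Total bitrate: 6.024 Mbps.
File: 6.024 Mbps × 1140 s = 6867.4 Mb.
At 100 Mbps: 6867.4 / 100 = 68.7 s ≈ 68.7 seconds.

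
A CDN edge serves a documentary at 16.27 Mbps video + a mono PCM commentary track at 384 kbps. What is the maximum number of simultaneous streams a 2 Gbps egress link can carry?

120

Audio: 384 kbps = 0.384 Mbps.
Per-viewer media rate: 16.654 Mbps.
2 Gbps = 2,000 Mbps; 2,000 / 16.654 = 120.09 → 120 viewers.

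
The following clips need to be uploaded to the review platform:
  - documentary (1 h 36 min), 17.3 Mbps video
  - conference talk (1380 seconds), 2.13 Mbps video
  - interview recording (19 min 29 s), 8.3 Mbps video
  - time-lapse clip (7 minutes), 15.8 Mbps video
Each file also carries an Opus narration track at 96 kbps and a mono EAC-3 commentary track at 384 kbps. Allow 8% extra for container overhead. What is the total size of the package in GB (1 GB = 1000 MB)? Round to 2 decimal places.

Audio total: 96 + 384 = 480 kbps = 0.480 Mbps.
documentary: 17.780 Mbps × 5760 s × 1.08 = 110605.8 Mb
conference talk: 2.610 Mbps × 1380 s × 1.08 = 3889.9 Mb
interview recording: 8.780 Mbps × 1169 s × 1.08 = 11084.9 Mb
time-lapse clip: 16.280 Mbps × 420 s × 1.08 = 7384.6 Mb
Total: 132965.3 Mb = 16620.7 MB.
= 16.62 GB.

16.62 GB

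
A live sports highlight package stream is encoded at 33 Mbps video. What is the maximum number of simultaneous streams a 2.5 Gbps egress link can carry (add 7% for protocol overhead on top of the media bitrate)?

70

On the wire with 7% overhead: 35.310 Mbps.
2.5 Gbps = 2,500 Mbps; 2,500 / 35.310 = 70.80 → 70 viewers.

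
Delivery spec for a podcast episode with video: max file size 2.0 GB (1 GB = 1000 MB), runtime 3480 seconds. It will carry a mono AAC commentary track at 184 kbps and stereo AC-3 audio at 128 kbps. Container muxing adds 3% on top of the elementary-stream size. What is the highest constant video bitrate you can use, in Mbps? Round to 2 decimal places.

Budget: 2.0 GB = 16000.0 Mb.
Stream payload after overhead: 16000.0 / 1.03 = 15534.0 Mb.
Total bitrate budget: 15534.0 Mb / 3480 s = 4.464 Mbps.
Audio total: 184 + 128 = 312 kbps = 0.312 Mbps.
Video: 4.464 − 0.312 = 4.152 Mbps.

4.15 Mbps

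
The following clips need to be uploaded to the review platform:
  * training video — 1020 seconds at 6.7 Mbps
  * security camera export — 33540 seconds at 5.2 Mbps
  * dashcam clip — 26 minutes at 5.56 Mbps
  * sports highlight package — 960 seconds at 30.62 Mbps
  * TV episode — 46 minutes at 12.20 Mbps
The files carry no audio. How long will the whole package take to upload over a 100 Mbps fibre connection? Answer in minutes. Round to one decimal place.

42.2 minutes

training video: 6.700 Mbps × 1020 s = 6834.0 Mb
security camera export: 5.200 Mbps × 33540 s = 174408.0 Mb
dashcam clip: 5.560 Mbps × 1560 s = 8673.6 Mb
sports highlight package: 30.620 Mbps × 960 s = 29395.2 Mb
TV episode: 12.200 Mbps × 2760 s = 33672.0 Mb
Total: 252982.8 Mb = 31622.8 MB.
At 100 Mbps: 252982.8 / 100 = 2530 s ≈ 42.2 minutes.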